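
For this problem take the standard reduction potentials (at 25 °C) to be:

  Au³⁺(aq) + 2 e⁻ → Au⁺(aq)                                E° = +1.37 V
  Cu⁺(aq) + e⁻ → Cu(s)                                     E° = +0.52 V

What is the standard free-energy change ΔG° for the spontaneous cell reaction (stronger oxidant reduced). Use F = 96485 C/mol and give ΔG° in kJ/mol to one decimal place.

Au³⁺/Au⁺ (E° = +1.37 V) is the cathode; Cu⁺/Cu (E° = +0.52 V) is the anode, so E°cell = +0.85 V.
Balancing electrons gives n = 2 (lcm of 2 and 1).
ΔG° = −nFE° = −(2)(96485)(+0.85) = -164,024 J = -164.0 kJ/mol.

-164.0 kJ/mol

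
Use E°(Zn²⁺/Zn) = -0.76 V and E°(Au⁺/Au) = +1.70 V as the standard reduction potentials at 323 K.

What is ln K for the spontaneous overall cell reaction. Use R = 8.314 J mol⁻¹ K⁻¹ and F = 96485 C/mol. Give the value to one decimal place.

Cathode: Au⁺/Au; anode: Zn²⁺/Zn. E°cell = (+1.70) − (-0.76) = +2.46 V, with n = 2.
ΔG° = −nFE° = −RT ln K, so ln K = nFE°/(RT) = (2)(96485)(+2.46) / ((8.314)(323)) = 176.772.

176.8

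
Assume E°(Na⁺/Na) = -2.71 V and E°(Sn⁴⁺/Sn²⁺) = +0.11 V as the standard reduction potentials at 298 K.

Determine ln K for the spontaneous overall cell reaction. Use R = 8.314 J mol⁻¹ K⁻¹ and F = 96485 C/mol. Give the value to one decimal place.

Cathode: Sn⁴⁺/Sn²⁺; anode: Na⁺/Na. E°cell = (+0.11) − (-2.71) = +2.82 V, with n = 2.
ΔG° = −nFE° = −RT ln K, so ln K = nFE°/(RT) = (2)(96485)(+2.82) / ((8.314)(298)) = 219.641.

219.6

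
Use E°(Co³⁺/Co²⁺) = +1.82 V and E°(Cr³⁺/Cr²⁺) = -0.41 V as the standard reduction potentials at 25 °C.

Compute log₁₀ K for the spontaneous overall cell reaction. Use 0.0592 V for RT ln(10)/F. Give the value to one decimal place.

Cathode: Co³⁺/Co²⁺; anode: Cr³⁺/Cr²⁺. E°cell = +2.23 V, n = 1.
log K = nE°cell / 0.0592 = (1)(+2.23) / 0.0592 = 37.7.

37.7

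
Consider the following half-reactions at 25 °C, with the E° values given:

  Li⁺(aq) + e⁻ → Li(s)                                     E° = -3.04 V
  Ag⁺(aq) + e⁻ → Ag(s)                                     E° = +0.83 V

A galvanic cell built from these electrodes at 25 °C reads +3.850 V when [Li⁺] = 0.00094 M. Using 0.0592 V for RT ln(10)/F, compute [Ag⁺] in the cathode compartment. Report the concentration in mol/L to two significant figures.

Ag⁺/Ag is the cathode, Li⁺/Li the anode: E°cell = +3.87 V, n = 1.
Overall reaction: Ag⁺(aq) + Li(s) → Ag(s) + Li⁺(aq); Q = [Li⁺]^1/[Ag⁺]^1.
From E = E° − (0.0592/n) log Q: log Q = (E° − E)·n/0.0592 = (+3.87 − (+3.850))·1/0.0592 = 0.3378.
So 1·log[Ag⁺] = 1·log(0.00094) − log Q = -3.0269 − (0.3378) = -3.3647; [Ag⁺] = 10^(-3.3647) ≈ 0.00043 M.

0.00043 M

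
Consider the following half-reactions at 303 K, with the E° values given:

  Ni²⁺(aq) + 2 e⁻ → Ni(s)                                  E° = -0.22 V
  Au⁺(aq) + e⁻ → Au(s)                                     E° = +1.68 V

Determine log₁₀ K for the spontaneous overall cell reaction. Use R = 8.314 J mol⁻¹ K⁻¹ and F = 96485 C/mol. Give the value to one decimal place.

Cathode: Au⁺/Au; anode: Ni²⁺/Ni. E°cell = (+1.68) − (-0.22) = +1.90 V, with n = 2.
ΔG° = −nFE° = −RT ln K, so ln K = nFE°/(RT) = (2)(96485)(+1.90) / ((8.314)(303)) = 145.543.
log₁₀ K = 145.543 / ln 10 = 63.2.

63.2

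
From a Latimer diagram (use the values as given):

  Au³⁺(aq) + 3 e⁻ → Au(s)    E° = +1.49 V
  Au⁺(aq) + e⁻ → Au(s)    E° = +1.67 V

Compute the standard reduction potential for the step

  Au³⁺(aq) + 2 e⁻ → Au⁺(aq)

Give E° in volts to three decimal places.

Sequential free energies add, so n₃E°₃ = n₁E°₁ + n₂E°₂.
With n₃ = 3, and the known step contributing 1×(+1.67) V, the unknown satisfies 2·E° = 3×(+1.49) − 1×(+1.67) = +2.800.
E° = +2.800 / 2 = +1.400 V.

+1.400 V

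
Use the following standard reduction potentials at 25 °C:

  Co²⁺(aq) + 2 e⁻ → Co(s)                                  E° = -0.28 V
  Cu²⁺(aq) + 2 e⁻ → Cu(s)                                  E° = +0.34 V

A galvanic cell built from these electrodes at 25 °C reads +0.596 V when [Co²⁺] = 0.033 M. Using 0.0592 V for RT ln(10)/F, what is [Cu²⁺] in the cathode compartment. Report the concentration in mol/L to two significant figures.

Cu²⁺/Cu is the cathode, Co²⁺/Co the anode: E°cell = +0.62 V, n = 2.
Overall reaction: Cu²⁺(aq) + Co(s) → Cu(s) + Co²⁺(aq); Q = [Co²⁺]^1/[Cu²⁺]^1.
From E = E° − (0.0592/n) log Q: log Q = (E° − E)·n/0.0592 = (+0.62 − (+0.596))·2/0.0592 = 0.8108.
So 1·log[Cu²⁺] = 1·log(0.033) − log Q = -1.4815 − (0.8108) = -2.2923; [Cu²⁺] = 10^(-2.2923) ≈ 0.0051 M.

0.0051 M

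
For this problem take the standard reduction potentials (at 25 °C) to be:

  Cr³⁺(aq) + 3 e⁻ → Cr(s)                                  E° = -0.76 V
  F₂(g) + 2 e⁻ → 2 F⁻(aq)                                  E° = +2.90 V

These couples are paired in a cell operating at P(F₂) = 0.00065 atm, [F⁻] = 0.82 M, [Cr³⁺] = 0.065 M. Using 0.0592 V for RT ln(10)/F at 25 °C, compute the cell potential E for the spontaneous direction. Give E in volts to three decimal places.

+3.594 V

F₂/F⁻ is the cathode (higher E°), Cr³⁺/Cr the anode: E°cell = +2.90 − (-0.76) = +3.66 V, n = 6.
Overall: 3 F₂(g) + 2 Cr(s) → 6 F⁻(aq) + 2 Cr³⁺(aq)
Q = [F⁻]^6·[Cr³⁺]^2 / (P(F₂)^3); log Q = 6.670.
E = E° − (0.0592/n) log Q = +3.66 − (0.0592/6)(6.670) = +3.594 V.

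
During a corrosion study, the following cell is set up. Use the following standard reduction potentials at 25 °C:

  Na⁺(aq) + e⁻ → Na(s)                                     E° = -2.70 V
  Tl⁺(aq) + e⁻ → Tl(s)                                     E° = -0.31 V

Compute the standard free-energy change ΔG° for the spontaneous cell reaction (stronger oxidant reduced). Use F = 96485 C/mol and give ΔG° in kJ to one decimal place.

-230.6 kJ

Tl⁺/Tl (E° = -0.31 V) is the cathode; Na⁺/Na (E° = -2.70 V) is the anode, so E°cell = +2.39 V.
Balancing electrons gives n = 1 (lcm of 1 and 1).
ΔG° = −nFE° = −(1)(96485)(+2.39) = -230,599 J = -230.6 kJ.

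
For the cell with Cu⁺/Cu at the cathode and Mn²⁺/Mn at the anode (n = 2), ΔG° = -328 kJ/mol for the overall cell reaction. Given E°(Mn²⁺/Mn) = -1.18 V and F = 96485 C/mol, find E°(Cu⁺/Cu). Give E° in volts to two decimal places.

+0.52 V

E°cell = −ΔG°/(nF) = −(-328×10³)/((2)(96485)) = +1.700 V.
Since Cu⁺/Cu is the cathode and Mn²⁺/Mn the anode, E°cell = E°(Cu⁺/Cu) − E°(Mn²⁺/Mn).
So E°(Cu⁺/Cu) = E°cell + E°(Mn²⁺/Mn) = +1.700 + (-1.18) = +0.52 V.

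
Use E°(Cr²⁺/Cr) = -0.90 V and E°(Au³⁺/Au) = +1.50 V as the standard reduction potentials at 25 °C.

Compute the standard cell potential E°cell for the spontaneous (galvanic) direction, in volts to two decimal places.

The Au³⁺/Au couple has the higher reduction potential, so it is the cathode; Cr²⁺/Cr is oxidised at the anode.
E°cell = E°(cathode) − E°(anode) = (+1.50) − (-0.90) = +2.40 V.
Since E°cell > 0, the reaction is spontaneous under standard conditions.

+2.40 V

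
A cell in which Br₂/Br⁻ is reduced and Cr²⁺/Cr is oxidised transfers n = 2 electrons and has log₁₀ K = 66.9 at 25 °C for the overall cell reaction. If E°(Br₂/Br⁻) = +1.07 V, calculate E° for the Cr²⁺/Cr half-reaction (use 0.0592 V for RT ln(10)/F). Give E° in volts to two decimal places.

-0.91 V

E°cell = (0.0592/n)·log K = (0.0592/2)(66.9) = +1.980 V.
Since Br₂/Br⁻ is the cathode and Cr²⁺/Cr the anode, E°cell = E°(Br₂/Br⁻) − E°(Cr²⁺/Cr).
So E°(Cr²⁺/Cr) = E°(Br₂/Br⁻) − E°cell = (+1.07) − (+1.980) = -0.91 V.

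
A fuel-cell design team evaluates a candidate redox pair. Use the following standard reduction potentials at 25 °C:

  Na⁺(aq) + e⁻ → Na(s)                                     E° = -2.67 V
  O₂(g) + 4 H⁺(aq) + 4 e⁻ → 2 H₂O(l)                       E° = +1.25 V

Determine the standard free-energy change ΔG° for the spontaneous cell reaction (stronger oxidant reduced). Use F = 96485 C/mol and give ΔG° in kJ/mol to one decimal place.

-1512.9 kJ/mol

O₂/H₂O (E° = +1.25 V) is the cathode; Na⁺/Na (E° = -2.67 V) is the anode, so E°cell = +3.92 V.
Balancing electrons gives n = 4 (lcm of 4 and 1).
ΔG° = −nFE° = −(4)(96485)(+3.92) = -1,512,885 J = -1512.9 kJ/mol.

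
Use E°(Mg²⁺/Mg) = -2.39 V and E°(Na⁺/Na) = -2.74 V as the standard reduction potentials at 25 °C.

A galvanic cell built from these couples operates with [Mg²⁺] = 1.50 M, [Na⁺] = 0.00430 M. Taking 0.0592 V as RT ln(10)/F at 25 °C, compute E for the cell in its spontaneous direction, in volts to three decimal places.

+0.495 V

Mg²⁺/Mg is the cathode (higher E°), Na⁺/Na the anode: E°cell = -2.39 − (-2.74) = +0.35 V, n = 2.
Overall: Mg²⁺(aq) + 2 Na(s) → Mg(s) + 2 Na⁺(aq)
Q = [Na⁺]^2 / ([Mg²⁺]); log Q = -4.909.
E = E° − (0.0592/n) log Q = +0.35 − (0.0592/2)(-4.909) = +0.495 V.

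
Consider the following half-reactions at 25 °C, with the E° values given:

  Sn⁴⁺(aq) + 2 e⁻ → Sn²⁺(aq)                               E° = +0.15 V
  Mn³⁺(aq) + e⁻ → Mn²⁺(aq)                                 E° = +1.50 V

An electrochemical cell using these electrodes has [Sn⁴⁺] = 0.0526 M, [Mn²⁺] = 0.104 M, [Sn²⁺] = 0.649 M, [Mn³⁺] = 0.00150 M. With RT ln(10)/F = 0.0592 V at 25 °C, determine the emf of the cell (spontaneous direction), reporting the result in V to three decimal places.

+1.273 V

Mn³⁺/Mn²⁺ is the cathode (higher E°), Sn⁴⁺/Sn²⁺ the anode: E°cell = +1.50 − (+0.15) = +1.35 V, n = 2.
Overall: 2 Mn³⁺(aq) + Sn²⁺(aq) → 2 Mn²⁺(aq) + Sn⁴⁺(aq)
Q = [Mn²⁺]^2·[Sn⁴⁺] / ([Mn³⁺]^2·[Sn²⁺]); log Q = 2.591.
E = E° − (0.0592/n) log Q = +1.35 − (0.0592/2)(2.591) = +1.273 V.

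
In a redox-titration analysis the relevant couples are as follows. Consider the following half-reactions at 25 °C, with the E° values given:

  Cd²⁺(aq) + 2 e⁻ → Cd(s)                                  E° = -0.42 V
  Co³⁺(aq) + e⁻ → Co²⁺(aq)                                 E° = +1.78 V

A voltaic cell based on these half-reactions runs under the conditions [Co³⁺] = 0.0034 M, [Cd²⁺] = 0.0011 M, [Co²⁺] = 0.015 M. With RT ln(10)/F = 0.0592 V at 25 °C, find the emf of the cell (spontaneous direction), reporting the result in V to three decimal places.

+2.249 V

Co³⁺/Co²⁺ is the cathode (higher E°), Cd²⁺/Cd the anode: E°cell = +1.78 − (-0.42) = +2.20 V, n = 2.
Overall: 2 Co³⁺(aq) + Cd(s) → 2 Co²⁺(aq) + Cd²⁺(aq)
Q = [Co²⁺]^2·[Cd²⁺] / ([Co³⁺]^2); log Q = -1.669.
E = E° − (0.0592/n) log Q = +2.20 − (0.0592/2)(-1.669) = +2.249 V.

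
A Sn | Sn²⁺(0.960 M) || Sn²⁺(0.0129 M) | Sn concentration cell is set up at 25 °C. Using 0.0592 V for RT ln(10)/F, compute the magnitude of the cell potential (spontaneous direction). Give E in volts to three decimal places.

For a concentration cell E°cell = 0. The 0.960 M side is the cathode (reduction is favoured where [Sn²⁺] is higher).
With n = 2, E = −(0.0592/2) log([Sn²⁺]ₐₙ/[Sn²⁺]꜀ₐₜ) = −(0.0592/2) log(0.0129/0.96) = −(0.0592/2)(-1.872) = +0.055 V.

+0.055 V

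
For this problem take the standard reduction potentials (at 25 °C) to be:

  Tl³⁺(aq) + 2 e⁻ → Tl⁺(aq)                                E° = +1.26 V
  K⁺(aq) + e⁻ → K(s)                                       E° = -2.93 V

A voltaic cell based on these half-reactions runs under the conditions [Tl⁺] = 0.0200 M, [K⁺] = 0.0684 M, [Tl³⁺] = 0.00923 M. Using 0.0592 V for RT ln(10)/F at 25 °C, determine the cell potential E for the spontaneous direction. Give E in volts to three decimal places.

Tl³⁺/Tl⁺ is the cathode (higher E°), K⁺/K the anode: E°cell = +1.26 − (-2.93) = +4.19 V, n = 2.
Overall: Tl³⁺(aq) + 2 K(s) → Tl⁺(aq) + 2 K⁺(aq)
Q = [Tl⁺]·[K⁺]^2 / ([Tl³⁺]); log Q = -1.994.
E = E° − (0.0592/n) log Q = +4.19 − (0.0592/2)(-1.994) = +4.249 V.

+4.249 V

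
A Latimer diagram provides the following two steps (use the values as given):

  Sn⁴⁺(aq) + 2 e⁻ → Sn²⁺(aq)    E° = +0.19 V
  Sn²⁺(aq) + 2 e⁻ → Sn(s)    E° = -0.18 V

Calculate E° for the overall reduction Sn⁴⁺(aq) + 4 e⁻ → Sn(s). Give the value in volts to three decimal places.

Adding the free-energy changes (−nFE°) of the two steps gives −n₃FE°₃ = −n₁FE°₁ − n₂FE°₂.
E°₃ = (2×+0.19 + 2×-0.18) / 4 = (+0.020) / 4 = +0.005 V.

+0.005 V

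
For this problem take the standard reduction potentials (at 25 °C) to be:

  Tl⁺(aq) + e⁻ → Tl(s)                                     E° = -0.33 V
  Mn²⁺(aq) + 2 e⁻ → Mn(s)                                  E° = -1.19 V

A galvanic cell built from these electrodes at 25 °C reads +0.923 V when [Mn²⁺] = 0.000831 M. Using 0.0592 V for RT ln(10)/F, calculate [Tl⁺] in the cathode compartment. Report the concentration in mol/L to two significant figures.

0.33 M

Tl⁺/Tl is the cathode, Mn²⁺/Mn the anode: E°cell = +0.86 V, n = 2.
Overall reaction: 2 Tl⁺(aq) + Mn(s) → 2 Tl(s) + Mn²⁺(aq); Q = [Mn²⁺]^1/[Tl⁺]^2.
From E = E° − (0.0592/n) log Q: log Q = (E° − E)·n/0.0592 = (+0.86 − (+0.923))·2/0.0592 = -2.1284.
So 2·log[Tl⁺] = 1·log(0.000831) − log Q = -3.0804 − (-2.1284) = -0.9520; log[Tl⁺] = -0.9520 / 2 = -0.4760; [Tl⁺] = 10^(-0.4760) ≈ 0.33 M.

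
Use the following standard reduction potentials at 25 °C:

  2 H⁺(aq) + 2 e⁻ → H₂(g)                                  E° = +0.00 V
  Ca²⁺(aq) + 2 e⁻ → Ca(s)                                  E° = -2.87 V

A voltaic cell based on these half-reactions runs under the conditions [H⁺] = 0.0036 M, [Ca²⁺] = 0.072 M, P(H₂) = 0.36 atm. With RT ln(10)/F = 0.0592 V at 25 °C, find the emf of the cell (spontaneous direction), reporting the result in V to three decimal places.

+2.772 V

H⁺/H₂ is the cathode (higher E°), Ca²⁺/Ca the anode: E°cell = +0.00 − (-2.87) = +2.87 V, n = 2.
Overall: 2 H⁺(aq) + Ca(s) → H₂(g) + Ca²⁺(aq)
Q = P(H₂)·[Ca²⁺] / ([H⁺]^2); log Q = 3.301.
E = E° − (0.0592/n) log Q = +2.87 − (0.0592/2)(3.301) = +2.772 V.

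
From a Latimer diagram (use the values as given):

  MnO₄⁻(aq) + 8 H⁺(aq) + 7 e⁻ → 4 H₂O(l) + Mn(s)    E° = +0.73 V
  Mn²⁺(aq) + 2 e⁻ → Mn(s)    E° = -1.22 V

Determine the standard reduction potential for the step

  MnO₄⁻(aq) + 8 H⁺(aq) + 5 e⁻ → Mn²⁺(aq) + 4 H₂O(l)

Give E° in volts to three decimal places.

Sequential free energies add, so n₃E°₃ = n₁E°₁ + n₂E°₂.
With n₃ = 7, and the known step contributing 2×(-1.22) V, the unknown satisfies 5·E° = 7×(+0.73) − 2×(-1.22) = +7.550.
E° = +7.550 / 5 = +1.510 V.

+1.510 V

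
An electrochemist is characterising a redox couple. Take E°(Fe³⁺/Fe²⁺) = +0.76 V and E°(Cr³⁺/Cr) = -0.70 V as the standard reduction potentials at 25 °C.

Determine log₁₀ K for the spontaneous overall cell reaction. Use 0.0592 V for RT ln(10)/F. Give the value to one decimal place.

74.0

Cathode: Fe³⁺/Fe²⁺; anode: Cr³⁺/Cr. E°cell = +1.46 V, n = 3.
log K = nE°cell / 0.0592 = (3)(+1.46) / 0.0592 = 74.0.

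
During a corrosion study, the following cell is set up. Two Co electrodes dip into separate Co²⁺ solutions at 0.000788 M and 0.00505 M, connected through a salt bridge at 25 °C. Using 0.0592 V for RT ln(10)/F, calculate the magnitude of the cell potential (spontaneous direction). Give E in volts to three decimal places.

For a concentration cell E°cell = 0. The 0.00505 M side is the cathode (reduction is favoured where [Co²⁺] is higher).
With n = 2, E = −(0.0592/2) log([Co²⁺]ₐₙ/[Co²⁺]꜀ₐₜ) = −(0.0592/2) log(0.000788/0.00505) = −(0.0592/2)(-0.807) = +0.024 V.

+0.024 V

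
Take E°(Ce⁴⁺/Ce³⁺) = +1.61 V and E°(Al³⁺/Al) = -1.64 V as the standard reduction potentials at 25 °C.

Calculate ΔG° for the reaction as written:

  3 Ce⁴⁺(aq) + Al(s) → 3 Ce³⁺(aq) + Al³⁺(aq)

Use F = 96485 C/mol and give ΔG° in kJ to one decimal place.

-940.7 kJ

As written, Ce⁴⁺/Ce³⁺ is reduced (cathode) and Al³⁺/Al is oxidised (anode), so E°cell = (+1.61) − (-1.64) = +3.25 V.
Balancing electrons gives n = 3.
ΔG° = −nFE° = −(3)(96485)(+3.25) = -940,729 J = -940.7 kJ.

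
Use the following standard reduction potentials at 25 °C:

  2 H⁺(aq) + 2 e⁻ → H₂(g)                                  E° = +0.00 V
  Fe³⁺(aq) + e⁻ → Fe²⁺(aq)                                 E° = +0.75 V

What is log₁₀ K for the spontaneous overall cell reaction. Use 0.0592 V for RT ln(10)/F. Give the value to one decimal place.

Cathode: Fe³⁺/Fe²⁺; anode: H⁺/H₂. E°cell = +0.75 V, n = 2.
log K = nE°cell / 0.0592 = (2)(+0.75) / 0.0592 = 25.3.

25.3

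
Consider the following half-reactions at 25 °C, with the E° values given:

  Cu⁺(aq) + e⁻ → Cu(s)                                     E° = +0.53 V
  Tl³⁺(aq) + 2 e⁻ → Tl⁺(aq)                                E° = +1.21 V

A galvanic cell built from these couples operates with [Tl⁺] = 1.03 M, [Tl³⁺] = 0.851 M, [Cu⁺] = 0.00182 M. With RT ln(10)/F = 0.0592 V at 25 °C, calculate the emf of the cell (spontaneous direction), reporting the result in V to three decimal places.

+0.840 V

Tl³⁺/Tl⁺ is the cathode (higher E°), Cu⁺/Cu the anode: E°cell = +1.21 − (+0.53) = +0.68 V, n = 2.
Overall: Tl³⁺(aq) + 2 Cu(s) → Tl⁺(aq) + 2 Cu⁺(aq)
Q = [Tl⁺]·[Cu⁺]^2 / ([Tl³⁺]); log Q = -5.397.
E = E° − (0.0592/n) log Q = +0.68 − (0.0592/2)(-5.397) = +0.840 V.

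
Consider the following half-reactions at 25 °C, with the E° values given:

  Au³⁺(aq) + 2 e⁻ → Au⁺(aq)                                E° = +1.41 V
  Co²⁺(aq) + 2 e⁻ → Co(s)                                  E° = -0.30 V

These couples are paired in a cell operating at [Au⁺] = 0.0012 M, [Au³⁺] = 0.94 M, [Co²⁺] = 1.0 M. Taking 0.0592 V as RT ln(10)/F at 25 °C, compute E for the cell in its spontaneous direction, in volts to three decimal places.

Au³⁺/Au⁺ is the cathode (higher E°), Co²⁺/Co the anode: E°cell = +1.41 − (-0.30) = +1.71 V, n = 2.
Overall: Au³⁺(aq) + Co(s) → Au⁺(aq) + Co²⁺(aq)
Q = [Au⁺]·[Co²⁺] / ([Au³⁺]); log Q = -2.894.
E = E° − (0.0592/n) log Q = +1.71 − (0.0592/2)(-2.894) = +1.796 V.

+1.796 V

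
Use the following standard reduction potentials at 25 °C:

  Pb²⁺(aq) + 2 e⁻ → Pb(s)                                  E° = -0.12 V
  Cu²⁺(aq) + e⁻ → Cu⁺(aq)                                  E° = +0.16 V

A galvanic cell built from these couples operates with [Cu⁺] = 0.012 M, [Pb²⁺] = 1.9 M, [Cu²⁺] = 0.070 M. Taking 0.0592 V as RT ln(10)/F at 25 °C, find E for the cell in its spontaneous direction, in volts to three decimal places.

+0.317 V

Cu²⁺/Cu⁺ is the cathode (higher E°), Pb²⁺/Pb the anode: E°cell = +0.16 − (-0.12) = +0.28 V, n = 2.
Overall: 2 Cu²⁺(aq) + Pb(s) → 2 Cu⁺(aq) + Pb²⁺(aq)
Q = [Cu⁺]^2·[Pb²⁺] / ([Cu²⁺]^2); log Q = -1.253.
E = E° − (0.0592/n) log Q = +0.28 − (0.0592/2)(-1.253) = +0.317 V.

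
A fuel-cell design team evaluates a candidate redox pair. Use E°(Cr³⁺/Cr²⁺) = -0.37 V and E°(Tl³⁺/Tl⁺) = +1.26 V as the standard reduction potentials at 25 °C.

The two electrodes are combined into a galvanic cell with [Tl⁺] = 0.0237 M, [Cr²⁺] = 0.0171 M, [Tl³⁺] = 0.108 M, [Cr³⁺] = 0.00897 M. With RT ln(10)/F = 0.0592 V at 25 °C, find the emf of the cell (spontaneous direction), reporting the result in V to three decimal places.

Tl³⁺/Tl⁺ is the cathode (higher E°), Cr³⁺/Cr²⁺ the anode: E°cell = +1.26 − (-0.37) = +1.63 V, n = 2.
Overall: Tl³⁺(aq) + 2 Cr²⁺(aq) → Tl⁺(aq) + 2 Cr³⁺(aq)
Q = [Tl⁺]·[Cr³⁺]^2 / ([Tl³⁺]·[Cr²⁺]^2); log Q = -1.219.
E = E° − (0.0592/n) log Q = +1.63 − (0.0592/2)(-1.219) = +1.666 V.

+1.666 V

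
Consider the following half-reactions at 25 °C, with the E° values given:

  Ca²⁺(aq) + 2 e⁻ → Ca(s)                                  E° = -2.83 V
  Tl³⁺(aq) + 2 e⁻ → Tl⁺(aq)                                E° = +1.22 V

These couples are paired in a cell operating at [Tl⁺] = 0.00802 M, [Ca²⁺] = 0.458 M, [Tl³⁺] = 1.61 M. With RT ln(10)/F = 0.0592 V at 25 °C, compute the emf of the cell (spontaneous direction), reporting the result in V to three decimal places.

+4.128 V

Tl³⁺/Tl⁺ is the cathode (higher E°), Ca²⁺/Ca the anode: E°cell = +1.22 − (-2.83) = +4.05 V, n = 2.
Overall: Tl³⁺(aq) + Ca(s) → Tl⁺(aq) + Ca²⁺(aq)
Q = [Tl⁺]·[Ca²⁺] / ([Tl³⁺]); log Q = -2.642.
E = E° − (0.0592/n) log Q = +4.05 − (0.0592/2)(-2.642) = +4.128 V.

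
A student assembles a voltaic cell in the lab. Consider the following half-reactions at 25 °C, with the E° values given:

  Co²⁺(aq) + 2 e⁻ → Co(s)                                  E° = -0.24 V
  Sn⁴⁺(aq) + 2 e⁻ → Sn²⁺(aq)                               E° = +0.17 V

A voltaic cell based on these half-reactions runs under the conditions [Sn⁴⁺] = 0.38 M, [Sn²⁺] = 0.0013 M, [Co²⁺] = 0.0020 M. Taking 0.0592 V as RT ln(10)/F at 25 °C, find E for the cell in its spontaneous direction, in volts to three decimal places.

Sn⁴⁺/Sn²⁺ is the cathode (higher E°), Co²⁺/Co the anode: E°cell = +0.17 − (-0.24) = +0.41 V, n = 2.
Overall: Sn⁴⁺(aq) + Co(s) → Sn²⁺(aq) + Co²⁺(aq)
Q = [Sn²⁺]·[Co²⁺] / ([Sn⁴⁺]); log Q = -5.165.
E = E° − (0.0592/n) log Q = +0.41 − (0.0592/2)(-5.165) = +0.563 V.

+0.563 V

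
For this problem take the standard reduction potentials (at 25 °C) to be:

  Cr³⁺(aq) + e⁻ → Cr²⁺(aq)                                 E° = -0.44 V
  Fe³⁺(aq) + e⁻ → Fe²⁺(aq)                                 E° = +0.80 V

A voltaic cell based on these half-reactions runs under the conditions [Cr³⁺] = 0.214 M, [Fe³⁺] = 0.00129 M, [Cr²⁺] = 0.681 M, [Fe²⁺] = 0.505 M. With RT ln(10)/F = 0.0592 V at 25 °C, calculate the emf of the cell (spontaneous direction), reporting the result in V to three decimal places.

+1.116 V

Fe³⁺/Fe²⁺ is the cathode (higher E°), Cr³⁺/Cr²⁺ the anode: E°cell = +0.80 − (-0.44) = +1.24 V, n = 1.
Overall: Fe³⁺(aq) + Cr²⁺(aq) → Fe²⁺(aq) + Cr³⁺(aq)
Q = [Fe²⁺]·[Cr³⁺] / ([Fe³⁺]·[Cr²⁺]); log Q = 2.090.
E = E° − (0.0592/n) log Q = +1.24 − (0.0592/1)(2.090) = +1.116 V.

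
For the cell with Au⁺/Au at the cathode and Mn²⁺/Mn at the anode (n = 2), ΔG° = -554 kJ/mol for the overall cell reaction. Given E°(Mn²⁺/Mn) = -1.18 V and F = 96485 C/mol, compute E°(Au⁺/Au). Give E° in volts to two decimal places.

E°cell = −ΔG°/(nF) = −(-554×10³)/((2)(96485)) = +2.871 V.
Since Au⁺/Au is the cathode and Mn²⁺/Mn the anode, E°cell = E°(Au⁺/Au) − E°(Mn²⁺/Mn).
So E°(Au⁺/Au) = E°cell + E°(Mn²⁺/Mn) = +2.871 + (-1.18) = +1.69 V.

+1.69 V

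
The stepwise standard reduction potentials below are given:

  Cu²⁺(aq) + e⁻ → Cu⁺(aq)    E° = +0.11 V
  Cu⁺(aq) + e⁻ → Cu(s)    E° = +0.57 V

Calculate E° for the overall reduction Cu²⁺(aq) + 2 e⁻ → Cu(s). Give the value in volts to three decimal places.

Since ΔG° = −nFE° is additive over sequential reductions, n₃E°₃ = n₁E°₁ + n₂E°₂.
E°₃ = (1×+0.11 + 1×+0.57) / 2 = (+0.680) / 2 = +0.340 V.

+0.340 V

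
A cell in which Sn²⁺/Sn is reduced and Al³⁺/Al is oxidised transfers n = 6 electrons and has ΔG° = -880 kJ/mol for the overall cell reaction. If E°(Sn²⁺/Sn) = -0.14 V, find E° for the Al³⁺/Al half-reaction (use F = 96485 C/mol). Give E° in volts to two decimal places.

E°cell = −ΔG°/(nF) = −(-880×10³)/((6)(96485)) = +1.520 V.
Since Sn²⁺/Sn is the cathode and Al³⁺/Al the anode, E°cell = E°(Sn²⁺/Sn) − E°(Al³⁺/Al).
So E°(Al³⁺/Al) = E°(Sn²⁺/Sn) − E°cell = (-0.14) − (+1.520) = -1.66 V.

-1.66 V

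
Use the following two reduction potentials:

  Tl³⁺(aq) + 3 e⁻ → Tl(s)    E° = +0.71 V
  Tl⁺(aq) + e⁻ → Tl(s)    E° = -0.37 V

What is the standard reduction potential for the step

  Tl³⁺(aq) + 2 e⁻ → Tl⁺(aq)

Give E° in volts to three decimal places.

+1.250 V

Sequential free energies add, so n₃E°₃ = n₁E°₁ + n₂E°₂.
With n₃ = 3, and the known step contributing 1×(-0.37) V, the unknown satisfies 2·E° = 3×(+0.71) − 1×(-0.37) = +2.500.
E° = +2.500 / 2 = +1.250 V.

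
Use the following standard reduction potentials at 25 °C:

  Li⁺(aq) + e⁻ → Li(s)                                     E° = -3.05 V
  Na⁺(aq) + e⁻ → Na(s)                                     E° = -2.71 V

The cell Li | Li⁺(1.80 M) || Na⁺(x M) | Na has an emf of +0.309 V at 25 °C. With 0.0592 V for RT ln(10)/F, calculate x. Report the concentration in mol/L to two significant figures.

Na⁺/Na is the cathode, Li⁺/Li the anode: E°cell = +0.34 V, n = 1.
Overall reaction: Na⁺(aq) + Li(s) → Na(s) + Li⁺(aq); Q = [Li⁺]^1/[Na⁺]^1.
From E = E° − (0.0592/n) log Q: log Q = (E° − E)·n/0.0592 = (+0.34 − (+0.309))·1/0.0592 = 0.5236.
So 1·log[Na⁺] = 1·log(1.8) − log Q = 0.2553 − (0.5236) = -0.2683; [Na⁺] = 10^(-0.2683) ≈ 0.54 M.

0.54 M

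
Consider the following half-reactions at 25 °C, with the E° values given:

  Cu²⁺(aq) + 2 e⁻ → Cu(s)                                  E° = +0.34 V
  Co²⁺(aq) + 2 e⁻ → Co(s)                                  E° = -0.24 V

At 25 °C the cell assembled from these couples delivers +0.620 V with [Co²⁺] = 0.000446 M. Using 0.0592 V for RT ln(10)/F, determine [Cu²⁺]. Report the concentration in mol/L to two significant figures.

0.010 M

Cu²⁺/Cu is the cathode, Co²⁺/Co the anode: E°cell = +0.58 V, n = 2.
Overall reaction: Cu²⁺(aq) + Co(s) → Cu(s) + Co²⁺(aq); Q = [Co²⁺]^1/[Cu²⁺]^1.
From E = E° − (0.0592/n) log Q: log Q = (E° − E)·n/0.0592 = (+0.58 − (+0.620))·2/0.0592 = -1.3514.
So 1·log[Cu²⁺] = 1·log(0.000446) − log Q = -3.3507 − (-1.3514) = -1.9993; [Cu²⁺] = 10^(-1.9993) ≈ 0.010 M.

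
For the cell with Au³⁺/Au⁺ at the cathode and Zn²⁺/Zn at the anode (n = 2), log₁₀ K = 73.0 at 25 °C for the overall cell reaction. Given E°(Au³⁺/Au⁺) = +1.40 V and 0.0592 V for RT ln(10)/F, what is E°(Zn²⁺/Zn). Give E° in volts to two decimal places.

E°cell = (0.0592/n)·log K = (0.0592/2)(73.0) = +2.161 V.
Since Au³⁺/Au⁺ is the cathode and Zn²⁺/Zn the anode, E°cell = E°(Au³⁺/Au⁺) − E°(Zn²⁺/Zn).
So E°(Zn²⁺/Zn) = E°(Au³⁺/Au⁺) − E°cell = (+1.40) − (+2.161) = -0.76 V.

-0.76 V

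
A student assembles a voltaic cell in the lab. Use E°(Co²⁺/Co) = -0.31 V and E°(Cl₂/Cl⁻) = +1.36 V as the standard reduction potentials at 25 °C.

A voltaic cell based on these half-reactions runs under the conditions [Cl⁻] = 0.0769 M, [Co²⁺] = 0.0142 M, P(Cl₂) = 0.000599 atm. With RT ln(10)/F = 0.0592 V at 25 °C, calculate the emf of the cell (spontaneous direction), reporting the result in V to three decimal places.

+1.695 V

Cl₂/Cl⁻ is the cathode (higher E°), Co²⁺/Co the anode: E°cell = +1.36 − (-0.31) = +1.67 V, n = 2.
Overall: Cl₂(g) + Co(s) → 2 Cl⁻(aq) + Co²⁺(aq)
Q = [Cl⁻]^2·[Co²⁺] / (P(Cl₂)); log Q = -0.853.
E = E° − (0.0592/n) log Q = +1.67 − (0.0592/2)(-0.853) = +1.695 V.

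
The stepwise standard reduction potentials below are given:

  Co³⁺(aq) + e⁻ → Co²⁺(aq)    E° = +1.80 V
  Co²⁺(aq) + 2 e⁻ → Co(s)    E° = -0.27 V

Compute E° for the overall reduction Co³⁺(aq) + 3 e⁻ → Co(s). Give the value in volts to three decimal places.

Standard free energies of sequential steps add: ΔG°₃ = ΔG°₁ + ΔG°₂, so n₃E°₃ = n₁E°₁ + n₂E°₂.
E°₃ = (1×+1.80 + 2×-0.27) / 3 = (+1.260) / 3 = +0.420 V.

+0.420 V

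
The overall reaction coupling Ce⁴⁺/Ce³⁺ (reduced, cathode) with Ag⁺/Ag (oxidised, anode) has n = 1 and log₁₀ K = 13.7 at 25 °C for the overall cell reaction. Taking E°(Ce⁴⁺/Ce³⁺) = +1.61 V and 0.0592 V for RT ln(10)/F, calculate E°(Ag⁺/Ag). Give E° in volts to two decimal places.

E°cell = (0.0592/n)·log K = (0.0592/1)(13.7) = +0.811 V.
Since Ce⁴⁺/Ce³⁺ is the cathode and Ag⁺/Ag the anode, E°cell = E°(Ce⁴⁺/Ce³⁺) − E°(Ag⁺/Ag).
So E°(Ag⁺/Ag) = E°(Ce⁴⁺/Ce³⁺) − E°cell = (+1.61) − (+0.811) = +0.80 V.

+0.80 V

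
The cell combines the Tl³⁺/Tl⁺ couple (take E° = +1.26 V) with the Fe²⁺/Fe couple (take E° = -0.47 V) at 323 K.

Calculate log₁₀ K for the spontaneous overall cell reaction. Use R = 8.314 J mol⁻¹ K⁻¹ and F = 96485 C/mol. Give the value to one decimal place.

Cathode: Tl³⁺/Tl⁺; anode: Fe²⁺/Fe. E°cell = (+1.26) − (-0.47) = +1.73 V, with n = 2.
ΔG° = −nFE° = −RT ln K, so ln K = nFE°/(RT) = (2)(96485)(+1.73) / ((8.314)(323)) = 124.315.
log₁₀ K = 124.315 / ln 10 = 54.0.

54.0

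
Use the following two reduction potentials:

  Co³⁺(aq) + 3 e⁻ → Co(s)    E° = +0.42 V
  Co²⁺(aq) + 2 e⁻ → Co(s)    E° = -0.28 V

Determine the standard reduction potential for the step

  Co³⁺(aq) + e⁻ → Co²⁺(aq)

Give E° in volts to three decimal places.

+1.820 V

Sequential free energies add, so n₃E°₃ = n₁E°₁ + n₂E°₂.
With n₃ = 3, and the known step contributing 2×(-0.28) V, the unknown satisfies 1·E° = 3×(+0.42) − 2×(-0.28) = +1.820.
E° = +1.820 / 1 = +1.820 V.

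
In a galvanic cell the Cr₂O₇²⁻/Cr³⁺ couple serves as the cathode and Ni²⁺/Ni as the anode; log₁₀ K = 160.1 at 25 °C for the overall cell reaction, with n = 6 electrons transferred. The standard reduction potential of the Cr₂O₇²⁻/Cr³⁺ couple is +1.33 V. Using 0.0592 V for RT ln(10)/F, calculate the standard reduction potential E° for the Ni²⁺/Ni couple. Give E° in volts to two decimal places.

E°cell = (0.0592/n)·log K = (0.0592/6)(160.1) = +1.580 V.
Since Cr₂O₇²⁻/Cr³⁺ is the cathode and Ni²⁺/Ni the anode, E°cell = E°(Cr₂O₇²⁻/Cr³⁺) − E°(Ni²⁺/Ni).
So E°(Ni²⁺/Ni) = E°(Cr₂O₇²⁻/Cr³⁺) − E°cell = (+1.33) − (+1.580) = -0.25 V.

-0.25 V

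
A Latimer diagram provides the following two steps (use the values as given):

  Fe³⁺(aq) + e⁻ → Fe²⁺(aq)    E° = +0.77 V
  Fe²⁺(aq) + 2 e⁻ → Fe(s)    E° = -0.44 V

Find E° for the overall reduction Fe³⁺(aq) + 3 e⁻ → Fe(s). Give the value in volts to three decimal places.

Since ΔG° = −nFE° is additive over sequential reductions, n₃E°₃ = n₁E°₁ + n₂E°₂.
E°₃ = (1×+0.77 + 2×-0.44) / 3 = (-0.110) / 3 = -0.037 V.
E° values themselves are not directly additive — weighting by electron count is essential.

-0.037 V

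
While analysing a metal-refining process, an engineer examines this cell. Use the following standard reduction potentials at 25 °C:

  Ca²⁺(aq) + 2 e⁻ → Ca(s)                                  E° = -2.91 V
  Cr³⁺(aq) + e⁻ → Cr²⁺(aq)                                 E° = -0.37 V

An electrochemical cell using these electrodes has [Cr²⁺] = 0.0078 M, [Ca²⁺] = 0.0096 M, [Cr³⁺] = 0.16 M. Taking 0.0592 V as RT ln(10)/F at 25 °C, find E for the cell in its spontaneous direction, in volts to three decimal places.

+2.677 V

Cr³⁺/Cr²⁺ is the cathode (higher E°), Ca²⁺/Ca the anode: E°cell = -0.37 − (-2.91) = +2.54 V, n = 2.
Overall: 2 Cr³⁺(aq) + Ca(s) → 2 Cr²⁺(aq) + Ca²⁺(aq)
Q = [Cr²⁺]^2·[Ca²⁺] / ([Cr³⁺]^2); log Q = -4.642.
E = E° − (0.0592/n) log Q = +2.54 − (0.0592/2)(-4.642) = +2.677 V.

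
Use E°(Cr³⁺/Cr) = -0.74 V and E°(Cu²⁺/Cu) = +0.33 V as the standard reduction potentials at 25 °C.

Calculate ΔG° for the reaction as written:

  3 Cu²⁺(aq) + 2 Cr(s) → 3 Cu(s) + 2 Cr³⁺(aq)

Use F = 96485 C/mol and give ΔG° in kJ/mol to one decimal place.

As written, Cu²⁺/Cu is reduced (cathode) and Cr³⁺/Cr is oxidised (anode), so E°cell = (+0.33) − (-0.74) = +1.07 V.
Balancing electrons gives n = 6.
ΔG° = −nFE° = −(6)(96485)(+1.07) = -619,434 J = -619.4 kJ/mol.

-619.4 kJ/mol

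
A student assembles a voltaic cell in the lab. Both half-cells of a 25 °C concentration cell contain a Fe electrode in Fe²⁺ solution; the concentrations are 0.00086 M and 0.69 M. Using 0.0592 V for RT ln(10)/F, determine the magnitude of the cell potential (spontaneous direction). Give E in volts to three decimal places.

+0.086 V

For a concentration cell E°cell = 0. The 0.69 M side is the cathode (reduction is favoured where [Fe²⁺] is higher).
With n = 2, E = −(0.0592/2) log([Fe²⁺]ₐₙ/[Fe²⁺]꜀ₐₜ) = −(0.0592/2) log(0.00086/0.69) = −(0.0592/2)(-2.904) = +0.086 V.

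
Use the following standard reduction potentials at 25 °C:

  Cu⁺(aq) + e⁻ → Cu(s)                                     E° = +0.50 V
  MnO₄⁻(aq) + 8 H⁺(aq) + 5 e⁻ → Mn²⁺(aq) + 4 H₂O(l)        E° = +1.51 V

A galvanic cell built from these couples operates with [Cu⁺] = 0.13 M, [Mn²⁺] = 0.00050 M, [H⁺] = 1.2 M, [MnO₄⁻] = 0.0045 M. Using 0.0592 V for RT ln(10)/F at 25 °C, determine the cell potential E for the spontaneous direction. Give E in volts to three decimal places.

MnO₄⁻/Mn²⁺ is the cathode (higher E°), Cu⁺/Cu the anode: E°cell = +1.51 − (+0.50) = +1.01 V, n = 5.
Overall: MnO₄⁻(aq) + 8 H⁺(aq) + 5 Cu(s) → Mn²⁺(aq) + 4 H₂O(l) + 5 Cu⁺(aq)
Q = [Mn²⁺]·[Cu⁺]^5 / ([MnO₄⁻]·[H⁺]^8); log Q = -6.018.
E = E° − (0.0592/n) log Q = +1.01 − (0.0592/5)(-6.018) = +1.081 V.

+1.081 V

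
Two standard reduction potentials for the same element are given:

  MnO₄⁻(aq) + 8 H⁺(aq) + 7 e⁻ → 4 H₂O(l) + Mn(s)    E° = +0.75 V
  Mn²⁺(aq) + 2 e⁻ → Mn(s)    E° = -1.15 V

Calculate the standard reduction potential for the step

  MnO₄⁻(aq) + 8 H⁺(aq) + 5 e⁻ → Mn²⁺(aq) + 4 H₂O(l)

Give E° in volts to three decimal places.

+1.510 V

Sequential free energies add, so n₃E°₃ = n₁E°₁ + n₂E°₂.
With n₃ = 7, and the known step contributing 2×(-1.15) V, the unknown satisfies 5·E° = 7×(+0.75) − 2×(-1.15) = +7.550.
E° = +7.550 / 5 = +1.510 V.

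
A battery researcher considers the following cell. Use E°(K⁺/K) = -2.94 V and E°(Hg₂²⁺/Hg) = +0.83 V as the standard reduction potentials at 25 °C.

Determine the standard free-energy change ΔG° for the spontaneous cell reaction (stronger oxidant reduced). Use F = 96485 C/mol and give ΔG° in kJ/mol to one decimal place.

-727.5 kJ/mol

Hg₂²⁺/Hg (E° = +0.83 V) is the cathode; K⁺/K (E° = -2.94 V) is the anode, so E°cell = +3.77 V.
Balancing electrons gives n = 2 (lcm of 2 and 1).
ΔG° = −nFE° = −(2)(96485)(+3.77) = -727,497 J = -727.5 kJ/mol.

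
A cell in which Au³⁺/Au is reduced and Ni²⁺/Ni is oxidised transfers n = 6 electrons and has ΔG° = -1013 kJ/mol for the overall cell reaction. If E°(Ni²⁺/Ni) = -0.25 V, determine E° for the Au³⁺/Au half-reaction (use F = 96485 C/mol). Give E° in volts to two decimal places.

E°cell = −ΔG°/(nF) = −(-1013×10³)/((6)(96485)) = +1.750 V.
Since Au³⁺/Au is the cathode and Ni²⁺/Ni the anode, E°cell = E°(Au³⁺/Au) − E°(Ni²⁺/Ni).
So E°(Au³⁺/Au) = E°cell + E°(Ni²⁺/Ni) = +1.750 + (-0.25) = +1.50 V.

+1.50 V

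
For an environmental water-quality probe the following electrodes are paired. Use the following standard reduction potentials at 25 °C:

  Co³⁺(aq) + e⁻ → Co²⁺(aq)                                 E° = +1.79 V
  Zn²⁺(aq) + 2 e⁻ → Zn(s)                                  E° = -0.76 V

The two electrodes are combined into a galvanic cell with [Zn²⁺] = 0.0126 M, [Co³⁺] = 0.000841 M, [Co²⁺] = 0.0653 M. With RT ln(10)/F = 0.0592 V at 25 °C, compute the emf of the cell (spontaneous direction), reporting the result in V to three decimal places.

+2.494 V

Co³⁺/Co²⁺ is the cathode (higher E°), Zn²⁺/Zn the anode: E°cell = +1.79 − (-0.76) = +2.55 V, n = 2.
Overall: 2 Co³⁺(aq) + Zn(s) → 2 Co²⁺(aq) + Zn²⁺(aq)
Q = [Co²⁺]^2·[Zn²⁺] / ([Co³⁺]^2); log Q = 1.881.
E = E° − (0.0592/n) log Q = +2.55 − (0.0592/2)(1.881) = +2.494 V.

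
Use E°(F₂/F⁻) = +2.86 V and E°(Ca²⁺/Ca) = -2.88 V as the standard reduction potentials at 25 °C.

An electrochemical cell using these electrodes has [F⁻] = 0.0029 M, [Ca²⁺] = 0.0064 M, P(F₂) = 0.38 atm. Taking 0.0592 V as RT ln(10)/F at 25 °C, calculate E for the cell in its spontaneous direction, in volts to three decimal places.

+5.943 V

F₂/F⁻ is the cathode (higher E°), Ca²⁺/Ca the anode: E°cell = +2.86 − (-2.88) = +5.74 V, n = 2.
Overall: F₂(g) + Ca(s) → 2 F⁻(aq) + Ca²⁺(aq)
Q = [F⁻]^2·[Ca²⁺] / (P(F₂)); log Q = -6.849.
E = E° − (0.0592/n) log Q = +5.74 − (0.0592/2)(-6.849) = +5.943 V.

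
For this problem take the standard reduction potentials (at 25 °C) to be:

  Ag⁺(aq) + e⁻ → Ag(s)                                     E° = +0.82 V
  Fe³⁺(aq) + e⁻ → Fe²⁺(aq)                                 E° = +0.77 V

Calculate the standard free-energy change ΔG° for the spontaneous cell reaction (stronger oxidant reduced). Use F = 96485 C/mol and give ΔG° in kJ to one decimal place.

Ag⁺/Ag (E° = +0.82 V) is the cathode; Fe³⁺/Fe²⁺ (E° = +0.77 V) is the anode, so E°cell = +0.05 V.
Balancing electrons gives n = 1 (lcm of 1 and 1).
ΔG° = −nFE° = −(1)(96485)(+0.05) = -4,824 J = -4.8 kJ.

-4.8 kJ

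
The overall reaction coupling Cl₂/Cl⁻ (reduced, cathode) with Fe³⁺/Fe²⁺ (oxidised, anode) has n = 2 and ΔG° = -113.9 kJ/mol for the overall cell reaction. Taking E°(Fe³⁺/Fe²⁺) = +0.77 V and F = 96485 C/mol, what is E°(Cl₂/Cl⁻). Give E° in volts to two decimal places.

+1.36 V

E°cell = −ΔG°/(nF) = −(-113.9×10³)/((2)(96485)) = +0.590 V.
Since Cl₂/Cl⁻ is the cathode and Fe³⁺/Fe²⁺ the anode, E°cell = E°(Cl₂/Cl⁻) − E°(Fe³⁺/Fe²⁺).
So E°(Cl₂/Cl⁻) = E°cell + E°(Fe³⁺/Fe²⁺) = +0.590 + (+0.77) = +1.36 V.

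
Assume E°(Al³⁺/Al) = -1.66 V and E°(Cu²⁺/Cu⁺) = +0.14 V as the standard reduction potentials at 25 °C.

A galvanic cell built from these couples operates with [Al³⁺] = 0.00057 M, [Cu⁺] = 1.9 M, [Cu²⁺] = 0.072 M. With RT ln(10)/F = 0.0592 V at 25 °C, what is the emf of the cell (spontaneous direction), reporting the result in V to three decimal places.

Cu²⁺/Cu⁺ is the cathode (higher E°), Al³⁺/Al the anode: E°cell = +0.14 − (-1.66) = +1.80 V, n = 3.
Overall: 3 Cu²⁺(aq) + Al(s) → 3 Cu⁺(aq) + Al³⁺(aq)
Q = [Cu⁺]^3·[Al³⁺] / ([Cu²⁺]^3); log Q = 1.020.
E = E° − (0.0592/n) log Q = +1.80 − (0.0592/3)(1.020) = +1.780 V.

+1.780 V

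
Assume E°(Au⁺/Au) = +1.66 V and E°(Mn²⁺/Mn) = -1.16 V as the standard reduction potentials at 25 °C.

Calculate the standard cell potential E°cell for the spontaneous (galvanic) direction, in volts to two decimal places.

The Au⁺/Au couple has the higher reduction potential, so it is the cathode; Mn²⁺/Mn is oxidised at the anode.
E°cell = E°(cathode) − E°(anode) = (+1.66) − (-1.16) = +2.82 V.
Since E°cell > 0, the reaction is spontaneous under standard conditions.

+2.82 V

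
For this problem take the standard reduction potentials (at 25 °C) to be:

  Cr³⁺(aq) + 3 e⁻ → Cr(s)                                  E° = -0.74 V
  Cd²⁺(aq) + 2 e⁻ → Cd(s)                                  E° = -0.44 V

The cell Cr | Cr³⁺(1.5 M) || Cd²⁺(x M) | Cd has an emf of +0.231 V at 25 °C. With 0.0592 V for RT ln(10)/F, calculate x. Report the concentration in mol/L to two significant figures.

0.0061 M

Cd²⁺/Cd is the cathode, Cr³⁺/Cr the anode: E°cell = +0.30 V, n = 6.
Overall reaction: 3 Cd²⁺(aq) + 2 Cr(s) → 3 Cd(s) + 2 Cr³⁺(aq); Q = [Cr³⁺]^2/[Cd²⁺]^3.
From E = E° − (0.0592/n) log Q: log Q = (E° − E)·n/0.0592 = (+0.30 − (+0.231))·6/0.0592 = 6.9932.
So 3·log[Cd²⁺] = 2·log(1.5) − log Q = 0.3522 − (6.9932) = -6.6410; log[Cd²⁺] = -6.6410 / 3 = -2.2137; [Cd²⁺] = 10^(-2.2137) ≈ 0.0061 M.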